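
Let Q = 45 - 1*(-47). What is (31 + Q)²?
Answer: 15129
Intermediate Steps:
Q = 92 (Q = 45 + 47 = 92)
(31 + Q)² = (31 + 92)² = 123² = 15129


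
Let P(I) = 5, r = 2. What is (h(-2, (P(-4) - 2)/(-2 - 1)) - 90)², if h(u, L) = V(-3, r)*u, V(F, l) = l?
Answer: 8836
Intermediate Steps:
h(u, L) = 2*u
(h(-2, (P(-4) - 2)/(-2 - 1)) - 90)² = (2*(-2) - 90)² = (-4 - 90)² = (-94)² = 8836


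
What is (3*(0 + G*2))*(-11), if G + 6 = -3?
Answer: 594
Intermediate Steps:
G = -9 (G = -6 - 3 = -9)
(3*(0 + G*2))*(-11) = (3*(0 - 9*2))*(-11) = (3*(0 - 18))*(-11) = (3*(-18))*(-11) = -54*(-11) = 594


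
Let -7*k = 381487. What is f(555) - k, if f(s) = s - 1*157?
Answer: 384273/7 ≈ 54896.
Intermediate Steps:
k = -381487/7 (k = -⅐*381487 = -381487/7 ≈ -54498.)
f(s) = -157 + s (f(s) = s - 157 = -157 + s)
f(555) - k = (-157 + 555) - 1*(-381487/7) = 398 + 381487/7 = 384273/7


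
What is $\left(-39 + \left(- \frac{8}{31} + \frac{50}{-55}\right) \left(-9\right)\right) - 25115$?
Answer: $- \frac{8573932}{341} \approx -25144.0$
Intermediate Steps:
$\left(-39 + \left(- \frac{8}{31} + \frac{50}{-55}\right) \left(-9\right)\right) - 25115 = \left(-39 + \left(\left(-8\right) \frac{1}{31} + 50 \left(- \frac{1}{55}\right)\right) \left(-9\right)\right) - 25115 = \left(-39 + \left(- \frac{8}{31} - \frac{10}{11}\right) \left(-9\right)\right) - 25115 = \left(-39 - - \frac{3582}{341}\right) - 25115 = \left(-39 + \frac{3582}{341}\right) - 25115 = - \frac{9717}{341} - 25115 = - \frac{8573932}{341}$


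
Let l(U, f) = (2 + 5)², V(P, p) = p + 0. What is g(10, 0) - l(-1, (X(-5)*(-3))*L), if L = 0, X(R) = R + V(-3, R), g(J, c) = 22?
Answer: -27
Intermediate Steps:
V(P, p) = p
X(R) = 2*R (X(R) = R + R = 2*R)
l(U, f) = 49 (l(U, f) = 7² = 49)
g(10, 0) - l(-1, (X(-5)*(-3))*L) = 22 - 1*49 = 22 - 49 = -27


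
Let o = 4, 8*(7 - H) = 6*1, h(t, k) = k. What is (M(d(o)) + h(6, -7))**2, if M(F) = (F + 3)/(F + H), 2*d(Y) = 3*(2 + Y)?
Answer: 143641/3721 ≈ 38.603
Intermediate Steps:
H = 25/4 (H = 7 - 3/4 = 25/4 ≈ 6.2500)
d(Y) = 3 + 3*Y/2 (d(Y) = (3*(2 + Y))/2 = (6 + 3*Y)/2 = 3 + 3*Y/2)
M(F) = (3 + F)/(25/4 + F) (M(F) = (F + 3)/(F + 25/4) = (3 + F)/(25/4 + F))
(M(d(o)) + h(6, -7))**2 = (4*(3 + (3 + (3/2)*4))/(25 + 4*(3 + (3/2)*4)) - 7)**2 = (4*(3 + (3 + 6))/(25 + 4*(3 + 6)) - 7)**2 = (4*(3 + 9)/(25 + 4*9) - 7)**2 = (4*12/(25 + 36) - 7)**2 = (4*12/61 - 7)**2 = (4*(1/61)*12 - 7)**2 = (48/61 - 7)**2 = (-379/61)**2 = 143641/3721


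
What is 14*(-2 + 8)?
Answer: 84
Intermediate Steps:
14*(-2 + 8) = 14*6 = 84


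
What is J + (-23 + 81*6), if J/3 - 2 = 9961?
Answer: 30352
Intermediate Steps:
J = 29889 (J = 6 + 3*9961 = 6 + 29883 = 29889)
J + (-23 + 81*6) = 29889 + (-23 + 81*6) = 29889 + (-23 + 486) = 29889 + 463 = 30352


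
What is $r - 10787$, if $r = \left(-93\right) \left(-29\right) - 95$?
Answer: $-8185$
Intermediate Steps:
$r = 2602$ ($r = 2697 - 95 = 2602$)
$r - 10787 = 2602 - 10787 = -8185$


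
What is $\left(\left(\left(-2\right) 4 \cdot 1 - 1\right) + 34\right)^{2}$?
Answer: $625$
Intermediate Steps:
$\left(\left(\left(-2\right) 4 \cdot 1 - 1\right) + 34\right)^{2} = \left(\left(\left(-8\right) 1 - 1\right) + 34\right)^{2} = \left(\left(-8 - 1\right) + 34\right)^{2} = \left(-9 + 34\right)^{2} = 25^{2} = 625$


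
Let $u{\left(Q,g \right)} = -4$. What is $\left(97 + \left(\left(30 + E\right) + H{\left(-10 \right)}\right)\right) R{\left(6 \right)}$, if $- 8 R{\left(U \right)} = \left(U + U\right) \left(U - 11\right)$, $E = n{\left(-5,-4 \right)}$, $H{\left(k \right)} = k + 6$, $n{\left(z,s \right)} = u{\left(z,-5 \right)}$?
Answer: $\frac{1785}{2} \approx 892.5$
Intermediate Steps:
$n{\left(z,s \right)} = -4$
$H{\left(k \right)} = 6 + k$
$E = -4$
$R{\left(U \right)} = - \frac{U \left(-11 + U\right)}{4}$ ($R{\left(U \right)} = - \frac{\left(U + U\right) \left(U - 11\right)}{8} = - \frac{2 U \left(-11 + U\right)}{8} = - \frac{U \left(-11 + U\right)}{4}$)
$\left(97 + \left(\left(30 + E\right) + H{\left(-10 \right)}\right)\right) R{\left(6 \right)} = \left(97 + \left(\left(30 - 4\right) + \left(6 - 10\right)\right)\right) \frac{1}{4} \cdot 6 \left(11 - 6\right) = \left(97 + \left(26 - 4\right)\right) \frac{1}{4} \cdot 6 \left(11 - 6\right) = \left(97 + 22\right) \frac{1}{4} \cdot 6 \cdot 5 = 119 \cdot \frac{15}{2} = \frac{1785}{2}$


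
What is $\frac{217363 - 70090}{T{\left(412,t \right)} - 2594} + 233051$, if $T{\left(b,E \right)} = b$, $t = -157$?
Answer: $\frac{508370009}{2182} \approx 2.3298 \cdot 10^{5}$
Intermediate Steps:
$\frac{217363 - 70090}{T{\left(412,t \right)} - 2594} + 233051 = \frac{217363 - 70090}{412 - 2594} + 233051 = \frac{147273}{-2182} + 233051 = 147273 \left(- \frac{1}{2182}\right) + 233051 = - \frac{147273}{2182} + 233051 = \frac{508370009}{2182}$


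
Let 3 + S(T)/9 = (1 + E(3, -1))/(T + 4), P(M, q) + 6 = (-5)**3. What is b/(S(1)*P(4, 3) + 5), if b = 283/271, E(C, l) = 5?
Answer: 1415/2882356 ≈ 0.00049092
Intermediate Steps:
P(M, q) = -131 (P(M, q) = -6 + (-5)**3 = -6 - 125 = -131)
S(T) = -27 + 54/(4 + T) (S(T) = -27 + 9*((1 + 5)/(T + 4)) = -27 + 9*(6/(4 + T)) = -27 + 54/(4 + T))
b = 283/271 (b = 283*(1/271) = 283/271 ≈ 1.0443)
b/(S(1)*P(4, 3) + 5) = 283/(271*((27*(-2 - 1*1)/(4 + 1))*(-131) + 5)) = 283/(271*((27*(-2 - 1)/5)*(-131) + 5)) = 283/(271*((27*(1/5)*(-3))*(-131) + 5)) = 283/(271*(-81/5*(-131) + 5)) = 283/(271*(10611/5 + 5)) = 283/(271*(10636/5)) = (283/271)*(5/10636) = 1415/2882356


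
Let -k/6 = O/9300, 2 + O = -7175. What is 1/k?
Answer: 1550/7177 ≈ 0.21597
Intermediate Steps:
O = -7177 (O = -2 - 7175 = -7177)
k = 7177/1550 (k = -(-43062)/9300 = -6*(-7177/9300) = 7177/1550 ≈ 4.6303)
1/k = 1/(7177/1550) = 1550/7177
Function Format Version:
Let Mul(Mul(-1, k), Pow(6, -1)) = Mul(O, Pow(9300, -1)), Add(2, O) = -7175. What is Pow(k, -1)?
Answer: Rational(1550, 7177) ≈ 0.21597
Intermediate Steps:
O = -7177 (O = Add(-2, -7175) = -7177)
k = Rational(7177, 1550) (k = Mul(-6, Mul(-7177, Pow(9300, -1))) = Mul(-6, Mul(-7177, Rational(1, 9300))) = Mul(-6, Rational(-7177, 9300)) = Rational(7177, 1550) ≈ 4.6303)
Pow(k, -1) = Pow(Rational(7177, 1550), -1) = Rational(1550, 7177)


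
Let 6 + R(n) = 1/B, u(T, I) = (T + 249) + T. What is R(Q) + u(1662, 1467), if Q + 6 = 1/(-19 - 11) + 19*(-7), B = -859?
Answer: 3064052/859 ≈ 3567.0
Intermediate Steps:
u(T, I) = 249 + 2*T (u(T, I) = (249 + T) + T = 249 + 2*T)
Q = -4171/30 (Q = -6 + (1/(-19 - 11) + 19*(-7)) = -6 + (1/(-30) - 133) = -6 + (-1/30 - 133) = -6 - 3991/30 = -4171/30 ≈ -139.03)
R(n) = -5155/859 (R(n) = -6 + 1/(-859) = -6 - 1/859 = -5155/859)
R(Q) + u(1662, 1467) = -5155/859 + (249 + 2*1662) = -5155/859 + (249 + 3324) = -5155/859 + 3573 = 3064052/859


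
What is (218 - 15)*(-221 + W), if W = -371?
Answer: -120176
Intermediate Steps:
(218 - 15)*(-221 + W) = (218 - 15)*(-221 - 371) = 203*(-592) = -120176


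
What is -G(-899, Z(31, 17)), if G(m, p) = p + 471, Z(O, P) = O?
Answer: -502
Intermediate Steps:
G(m, p) = 471 + p
-G(-899, Z(31, 17)) = -(471 + 31) = -1*502 = -502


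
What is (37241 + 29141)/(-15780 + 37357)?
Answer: 66382/21577 ≈ 3.0765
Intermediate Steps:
(37241 + 29141)/(-15780 + 37357) = 66382/21577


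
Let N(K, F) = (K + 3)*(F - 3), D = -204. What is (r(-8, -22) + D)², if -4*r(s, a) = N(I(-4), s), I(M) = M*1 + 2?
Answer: 648025/16 ≈ 40502.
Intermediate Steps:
I(M) = 2 + M (I(M) = M + 2 = 2 + M)
N(K, F) = (-3 + F)*(3 + K) (N(K, F) = (3 + K)*(-3 + F) = (-3 + F)*(3 + K))
r(s, a) = ¾ - s/4 (r(s, a) = -(-9 - 3*(2 - 4) + 3*s + s*(2 - 4))/4 = -(-9 - 3*(-2) + 3*s + s*(-2))/4 = -(-9 + 6 + 3*s - 2*s)/4 = -(-3 + s)/4 = ¾ - s/4)
(r(-8, -22) + D)² = ((¾ - ¼*(-8)) - 204)² = ((¾ + 2) - 204)² = (11/4 - 204)² = (-805/4)² = 648025/16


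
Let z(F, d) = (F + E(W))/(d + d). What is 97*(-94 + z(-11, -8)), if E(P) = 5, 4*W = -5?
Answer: -72653/8 ≈ -9081.6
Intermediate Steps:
W = -5/4 (W = (¼)*(-5) = -5/4 ≈ -1.2500)
z(F, d) = (5 + F)/(2*d) (z(F, d) = (F + 5)/(d + d) = (5 + F)/((2*d)) = (5 + F)*(1/(2*d)) = (5 + F)/(2*d))
97*(-94 + z(-11, -8)) = 97*(-94 + (½)*(5 - 11)/(-8)) = 97*(-94 + (½)*(-⅛)*(-6)) = 97*(-94 + 3/8) = 97*(-749/8) = -72653/8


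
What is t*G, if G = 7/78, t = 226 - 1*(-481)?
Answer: 4949/78 ≈ 63.449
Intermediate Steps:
t = 707 (t = 226 + 481 = 707)
G = 7/78 (G = 7*(1/78) = 7/78 ≈ 0.089744)
t*G = 707*(7/78) = 4949/78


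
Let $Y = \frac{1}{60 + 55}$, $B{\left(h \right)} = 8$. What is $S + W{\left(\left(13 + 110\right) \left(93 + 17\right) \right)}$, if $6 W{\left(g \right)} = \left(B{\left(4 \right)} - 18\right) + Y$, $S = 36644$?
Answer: $\frac{8427737}{230} \approx 36642.0$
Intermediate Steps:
$Y = \frac{1}{115} \approx 0.0086956$
$W{\left(g \right)} = - \frac{383}{230}$ ($W{\left(g \right)} = \frac{\left(8 - 18\right) + \frac{1}{115}}{6} = \frac{-10 + \frac{1}{115}}{6} = \frac{1}{6} \left(- \frac{1149}{115}\right) = - \frac{383}{230}$)
$S + W{\left(\left(13 + 110\right) \left(93 + 17\right) \right)} = 36644 - \frac{383}{230} = \frac{8427737}{230}$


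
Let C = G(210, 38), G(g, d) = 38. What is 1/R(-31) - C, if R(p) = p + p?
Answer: -2357/62 ≈ -38.016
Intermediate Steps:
R(p) = 2*p
C = 38
1/R(-31) - C = 1/(2*(-31)) - 1*38 = 1/(-62) - 38 = -1/62 - 38 = -2357/62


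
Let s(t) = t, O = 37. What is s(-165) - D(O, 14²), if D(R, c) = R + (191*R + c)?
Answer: -7465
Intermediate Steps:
D(R, c) = c + 192*R (D(R, c) = R + (c + 191*R) = c + 192*R)
s(-165) - D(O, 14²) = -165 - (14² + 192*37) = -165 - (196 + 7104) = -165 - 1*7300 = -165 - 7300 = -7465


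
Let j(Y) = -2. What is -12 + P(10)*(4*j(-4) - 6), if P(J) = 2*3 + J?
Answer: -236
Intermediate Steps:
P(J) = 6 + J
-12 + P(10)*(4*j(-4) - 6) = -12 + (6 + 10)*(4*(-2) - 6) = -12 + 16*(-8 - 6) = -12 + 16*(-14) = -12 - 224 = -236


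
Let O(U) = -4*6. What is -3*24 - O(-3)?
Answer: -48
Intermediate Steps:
O(U) = -24
-3*24 - O(-3) = -3*24 - 1*(-24) = -72 + 24 = -48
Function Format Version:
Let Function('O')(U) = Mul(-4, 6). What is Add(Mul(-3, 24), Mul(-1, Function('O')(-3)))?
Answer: -48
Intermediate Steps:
Function('O')(U) = -24
Add(Mul(-3, 24), Mul(-1, Function('O')(-3))) = Add(Mul(-3, 24), Mul(-1, -24)) = Add(-72, 24) = -48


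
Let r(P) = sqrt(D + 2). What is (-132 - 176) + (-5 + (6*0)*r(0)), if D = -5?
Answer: -313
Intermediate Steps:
r(P) = I*sqrt(3) (r(P) = sqrt(-5 + 2) = sqrt(-3) = I*sqrt(3))
(-132 - 176) + (-5 + (6*0)*r(0)) = (-132 - 176) + (-5 + (6*0)*(I*sqrt(3))) = -308 + (-5 + 0*(I*sqrt(3))) = -308 + (-5 + 0) = -308 - 5 = -313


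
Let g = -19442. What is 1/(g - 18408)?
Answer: -1/37850 ≈ -2.6420e-5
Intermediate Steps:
1/(g - 18408) = 1/(-19442 - 18408) = 1/(-37850) = -1/37850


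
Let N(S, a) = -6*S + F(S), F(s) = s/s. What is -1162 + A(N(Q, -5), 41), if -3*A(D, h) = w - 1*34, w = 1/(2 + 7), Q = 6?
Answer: -31069/27 ≈ -1150.7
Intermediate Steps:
F(s) = 1
w = ⅑ (w = 1/9 = ⅑ ≈ 0.11111)
N(S, a) = 1 - 6*S (N(S, a) = -6*S + 1 = 1 - 6*S)
A(D, h) = 305/27 (A(D, h) = -(⅑ - 1*34)/3 = -(⅑ - 34)/3 = -⅓*(-305/9) = 305/27)
-1162 + A(N(Q, -5), 41) = -1162 + 305/27 = -31069/27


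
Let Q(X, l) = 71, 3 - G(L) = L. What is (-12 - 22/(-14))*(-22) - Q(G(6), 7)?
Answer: 1109/7 ≈ 158.43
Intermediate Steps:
G(L) = 3 - L
(-12 - 22/(-14))*(-22) - Q(G(6), 7) = (-12 - 22/(-14))*(-22) - 1*71 = (-12 - 22*(-1/14))*(-22) - 71 = (-12 + 11/7)*(-22) - 71 = -73/7*(-22) - 71 = 1606/7 - 71 = 1109/7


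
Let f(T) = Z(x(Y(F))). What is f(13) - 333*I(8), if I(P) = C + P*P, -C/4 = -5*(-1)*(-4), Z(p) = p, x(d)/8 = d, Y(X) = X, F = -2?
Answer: -47968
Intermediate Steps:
x(d) = 8*d
C = 80 (C = -4*(-5*(-1))*(-4) = -20*(-4) = -4*(-20) = 80)
f(T) = -16 (f(T) = 8*(-2) = -16)
I(P) = 80 + P² (I(P) = 80 + P*P = 80 + P²)
f(13) - 333*I(8) = -16 - 333*(80 + 8²) = -16 - 333*(80 + 64) = -16 - 333*144 = -16 - 47952 = -47968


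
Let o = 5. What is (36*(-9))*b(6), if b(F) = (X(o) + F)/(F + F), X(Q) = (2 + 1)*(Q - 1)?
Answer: -486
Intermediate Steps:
X(Q) = -3 + 3*Q (X(Q) = 3*(-1 + Q) = -3 + 3*Q)
b(F) = (12 + F)/(2*F) (b(F) = ((-3 + 3*5) + F)/(F + F) = ((-3 + 15) + F)/((2*F)) = (1/(2*F))*(12 + F) = (12 + F)/(2*F))
(36*(-9))*b(6) = (36*(-9))*((1/2)*(12 + 6)/6) = -162*18/6 = -324*3/2 = -486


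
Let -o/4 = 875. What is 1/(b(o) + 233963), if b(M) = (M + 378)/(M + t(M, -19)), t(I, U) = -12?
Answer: 1756/410840589 ≈ 4.2742e-6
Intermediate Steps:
o = -3500 (o = -4*875 = -3500)
b(M) = (378 + M)/(-12 + M) (b(M) = (M + 378)/(M - 12) = (378 + M)/(-12 + M))
1/(b(o) + 233963) = 1/((378 - 3500)/(-12 - 3500) + 233963) = 1/(-3122/(-3512) + 233963) = 1/(-1/3512*(-3122) + 233963) = 1/(1561/1756 + 233963) = 1/(410840589/1756) = 1756/410840589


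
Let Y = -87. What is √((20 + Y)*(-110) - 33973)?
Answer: I*√26603 ≈ 163.1*I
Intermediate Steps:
√((20 + Y)*(-110) - 33973) = √((20 - 87)*(-110) - 33973) = √(-67*(-110) - 33973) = √(7370 - 33973) = √(-26603) = I*√26603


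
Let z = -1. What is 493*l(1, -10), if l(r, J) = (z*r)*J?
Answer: 4930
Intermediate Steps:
l(r, J) = -J*r (l(r, J) = (-r)*J = -J*r)
493*l(1, -10) = 493*(-1*(-10)*1) = 493*10 = 4930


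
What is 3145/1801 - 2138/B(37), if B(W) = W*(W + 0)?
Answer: 454967/2465569 ≈ 0.18453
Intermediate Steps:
B(W) = W² (B(W) = W*W = W²)
3145/1801 - 2138/B(37) = 3145/1801 - 2138/(37²) = 3145*(1/1801) - 2138/1369 = 3145/1801 - 2138*1/1369 = 3145/1801 - 2138/1369 = 454967/2465569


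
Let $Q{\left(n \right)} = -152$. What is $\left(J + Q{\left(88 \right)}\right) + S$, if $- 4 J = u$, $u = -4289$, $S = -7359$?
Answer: $- \frac{25755}{4} \approx -6438.8$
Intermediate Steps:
$J = \frac{4289}{4}$ ($J = \left(- \frac{1}{4}\right) \left(-4289\right) = \frac{4289}{4} \approx 1072.3$)
$\left(J + Q{\left(88 \right)}\right) + S = \left(\frac{4289}{4} - 152\right) - 7359 = \frac{3681}{4} - 7359 = - \frac{25755}{4}$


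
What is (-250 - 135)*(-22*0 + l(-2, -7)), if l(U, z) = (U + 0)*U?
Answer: -1540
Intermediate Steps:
l(U, z) = U**2 (l(U, z) = U*U = U**2)
(-250 - 135)*(-22*0 + l(-2, -7)) = (-250 - 135)*(-22*0 + (-2)**2) = -385*(0 + 4) = -385*4 = -1540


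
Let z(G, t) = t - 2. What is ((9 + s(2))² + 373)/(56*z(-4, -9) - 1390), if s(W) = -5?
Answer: -389/2006 ≈ -0.19392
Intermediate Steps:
z(G, t) = -2 + t
((9 + s(2))² + 373)/(56*z(-4, -9) - 1390) = ((9 - 5)² + 373)/(56*(-2 - 9) - 1390) = (4² + 373)/(56*(-11) - 1390) = (16 + 373)/(-616 - 1390) = 389/(-2006) = 389*(-1/2006) = -389/2006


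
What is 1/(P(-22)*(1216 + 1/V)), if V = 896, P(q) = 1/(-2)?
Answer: -1792/1089537 ≈ -0.0016447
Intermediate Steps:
P(q) = -½
1/(P(-22)*(1216 + 1/V)) = 1/(-(1216 + 1/896)/2) = 1/(-½*1089537/896) = 1/(-1089537/1792) = -1792/1089537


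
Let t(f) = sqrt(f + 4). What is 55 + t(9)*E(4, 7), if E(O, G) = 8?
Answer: 55 + 8*sqrt(13) ≈ 83.844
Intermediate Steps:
t(f) = sqrt(4 + f)
55 + t(9)*E(4, 7) = 55 + sqrt(4 + 9)*8 = 55 + sqrt(13)*8 = 55 + 8*sqrt(13)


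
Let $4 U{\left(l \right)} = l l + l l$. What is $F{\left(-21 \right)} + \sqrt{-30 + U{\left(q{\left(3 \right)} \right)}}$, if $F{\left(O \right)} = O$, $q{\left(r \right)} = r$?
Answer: $-21 + \frac{i \sqrt{102}}{2} \approx -21.0 + 5.0498 i$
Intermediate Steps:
$U{\left(l \right)} = \frac{l^{2}}{2}$ ($U{\left(l \right)} = \frac{l l + l l}{4} = \frac{l^{2} + l^{2}}{4} = \frac{2 l^{2}}{4} = \frac{l^{2}}{2}$)
$F{\left(-21 \right)} + \sqrt{-30 + U{\left(q{\left(3 \right)} \right)}} = -21 + \sqrt{-30 + \frac{3^{2}}{2}} = -21 + \sqrt{-30 + \frac{1}{2} \cdot 9} = -21 + \sqrt{-30 + \frac{9}{2}} = -21 + \sqrt{- \frac{51}{2}} = -21 + \frac{i \sqrt{102}}{2}$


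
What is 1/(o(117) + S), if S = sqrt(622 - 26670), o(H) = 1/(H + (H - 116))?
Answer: 118/362692353 - 111392*I*sqrt(407)/362692353 ≈ 3.2534e-7 - 0.006196*I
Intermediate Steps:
o(H) = 1/(-116 + 2*H) (o(H) = 1/(H + (-116 + H)) = 1/(-116 + 2*H))
S = 8*I*sqrt(407) (S = sqrt(-26048) = 8*I*sqrt(407) ≈ 161.39*I)
1/(o(117) + S) = 1/(1/(2*(-58 + 117)) + 8*I*sqrt(407)) = 1/((1/2)/59 + 8*I*sqrt(407)) = 1/((1/2)*(1/59) + 8*I*sqrt(407)) = 1/(1/118 + 8*I*sqrt(407))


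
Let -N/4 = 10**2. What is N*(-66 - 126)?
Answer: 76800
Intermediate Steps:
N = -400 (N = -4*10**2 = -4*100 = -400)
N*(-66 - 126) = -400*(-66 - 126) = -400*(-192) = 76800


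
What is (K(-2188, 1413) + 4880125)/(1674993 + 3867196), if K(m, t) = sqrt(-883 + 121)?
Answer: 4880125/5542189 + I*sqrt(762)/5542189 ≈ 0.88054 + 4.9808e-6*I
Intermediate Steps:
K(m, t) = I*sqrt(762) (K(m, t) = sqrt(-762) = I*sqrt(762))
(K(-2188, 1413) + 4880125)/(1674993 + 3867196) = (I*sqrt(762) + 4880125)/(1674993 + 3867196) = (4880125 + I*sqrt(762))/5542189 = (4880125 + I*sqrt(762))*(1/5542189) = 4880125/5542189 + I*sqrt(762)/5542189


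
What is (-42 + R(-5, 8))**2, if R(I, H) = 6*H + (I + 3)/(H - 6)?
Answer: 25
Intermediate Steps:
R(I, H) = 6*H + (3 + I)/(-6 + H)
(-42 + R(-5, 8))**2 = (-42 + (3 - 5 - 36*8 + 6*8**2)/(-6 + 8))**2 = (-42 + (3 - 5 - 288 + 6*64)/2)**2 = (-42 + (3 - 5 - 288 + 384)/2)**2 = (-42 + (1/2)*94)**2 = (-42 + 47)**2 = 5**2 = 25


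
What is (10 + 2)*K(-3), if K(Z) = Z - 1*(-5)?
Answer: 24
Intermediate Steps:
K(Z) = 5 + Z (K(Z) = Z + 5 = 5 + Z)
(10 + 2)*K(-3) = (10 + 2)*(5 - 3) = 12*2 = 24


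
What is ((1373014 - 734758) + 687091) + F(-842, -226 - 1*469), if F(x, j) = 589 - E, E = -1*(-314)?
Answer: 1325622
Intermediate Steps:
E = 314
F(x, j) = 275 (F(x, j) = 589 - 1*314 = 589 - 314 = 275)
((1373014 - 734758) + 687091) + F(-842, -226 - 1*469) = ((1373014 - 734758) + 687091) + 275 = (638256 + 687091) + 275 = 1325347 + 275 = 1325622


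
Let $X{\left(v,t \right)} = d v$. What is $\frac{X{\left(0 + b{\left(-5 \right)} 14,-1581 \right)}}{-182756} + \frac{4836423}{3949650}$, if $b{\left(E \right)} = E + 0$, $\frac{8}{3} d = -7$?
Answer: $\frac{84110435581}{68744974800} \approx 1.2235$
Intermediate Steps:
$d = - \frac{21}{8}$ ($d = \frac{3}{8} \left(-7\right) = - \frac{21}{8} \approx -2.625$)
$b{\left(E \right)} = E$
$X{\left(v,t \right)} = - \frac{21 v}{8}$
$\frac{X{\left(0 + b{\left(-5 \right)} 14,-1581 \right)}}{-182756} + \frac{4836423}{3949650} = \frac{\left(- \frac{21}{8}\right) \left(0 - 70\right)}{-182756} + \frac{4836423}{3949650} = - \frac{21 \left(0 - 70\right)}{8} \left(- \frac{1}{182756}\right) + 4836423 \cdot \frac{1}{3949650} = \left(- \frac{21}{8}\right) \left(-70\right) \left(- \frac{1}{182756}\right) + \frac{1612141}{1316550} = \frac{735}{4} \left(- \frac{1}{182756}\right) + \frac{1612141}{1316550} = - \frac{105}{104432} + \frac{1612141}{1316550} = \frac{84110435581}{68744974800}$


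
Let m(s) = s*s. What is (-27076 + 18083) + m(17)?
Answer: -8704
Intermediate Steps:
m(s) = s²
(-27076 + 18083) + m(17) = (-27076 + 18083) + 17² = -8993 + 289 = -8704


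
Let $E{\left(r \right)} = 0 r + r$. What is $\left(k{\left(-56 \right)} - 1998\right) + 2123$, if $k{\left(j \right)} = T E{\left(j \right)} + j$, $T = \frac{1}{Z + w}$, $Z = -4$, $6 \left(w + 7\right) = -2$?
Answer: $\frac{1257}{17} \approx 73.941$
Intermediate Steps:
$w = - \frac{22}{3}$ ($w = -7 + \frac{1}{6} \left(-2\right) = -7 - \frac{1}{3} = - \frac{22}{3} \approx -7.3333$)
$E{\left(r \right)} = r$ ($E{\left(r \right)} = 0 + r = r$)
$T = - \frac{3}{34}$ ($T = \frac{1}{-4 - \frac{22}{3}} = \frac{1}{- \frac{34}{3}} = - \frac{3}{34} \approx -0.088235$)
$k{\left(j \right)} = \frac{31 j}{34}$ ($k{\left(j \right)} = - \frac{3 j}{34} + j = \frac{31 j}{34}$)
$\left(k{\left(-56 \right)} - 1998\right) + 2123 = \left(\frac{31}{34} \left(-56\right) - 1998\right) + 2123 = \left(- \frac{868}{17} - 1998\right) + 2123 = - \frac{34834}{17} + 2123 = \frac{1257}{17}$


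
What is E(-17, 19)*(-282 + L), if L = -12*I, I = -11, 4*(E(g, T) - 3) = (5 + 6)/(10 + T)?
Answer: -26925/58 ≈ -464.22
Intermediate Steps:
E(g, T) = 3 + 11/(4*(10 + T)) (E(g, T) = 3 + ((5 + 6)/(10 + T))/4 = 3 + (11/(10 + T))/4 = 3 + 11/(4*(10 + T)))
L = 132 (L = -12*(-11) = 132)
E(-17, 19)*(-282 + L) = ((131 + 12*19)/(4*(10 + 19)))*(-282 + 132) = ((1/4)*(131 + 228)/29)*(-150) = ((1/4)*(1/29)*359)*(-150) = (359/116)*(-150) = -26925/58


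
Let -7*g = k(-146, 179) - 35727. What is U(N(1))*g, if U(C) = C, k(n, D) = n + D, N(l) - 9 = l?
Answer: 356940/7 ≈ 50991.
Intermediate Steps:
N(l) = 9 + l
k(n, D) = D + n
g = 35694/7 (g = -((179 - 146) - 35727)/7 = -(33 - 35727)/7 = -1/7*(-35694) = 35694/7 ≈ 5099.1)
U(N(1))*g = (9 + 1)*(35694/7) = 10*(35694/7) = 356940/7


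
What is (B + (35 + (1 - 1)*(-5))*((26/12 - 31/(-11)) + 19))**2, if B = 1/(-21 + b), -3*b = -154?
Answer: 25422298454809/36072036 ≈ 7.0477e+5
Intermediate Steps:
b = 154/3 (b = -1/3*(-154) = 154/3 ≈ 51.333)
B = 3/91 (B = 1/(-21 + 154/3) = 1/(91/3) = 3/91 ≈ 0.032967)
(B + (35 + (1 - 1)*(-5))*((26/12 - 31/(-11)) + 19))**2 = (3/91 + (35 + (1 - 1)*(-5))*((26/12 - 31/(-11)) + 19))**2 = (3/91 + (35 + 0*(-5))*((26*(1/12) - 31*(-1/11)) + 19))**2 = (3/91 + (35 + 0)*((13/6 + 31/11) + 19))**2 = (3/91 + 35*(329/66 + 19))**2 = (3/91 + 35*(1583/66))**2 = (3/91 + 55405/66)**2 = (5042053/6006)**2 = 25422298454809/36072036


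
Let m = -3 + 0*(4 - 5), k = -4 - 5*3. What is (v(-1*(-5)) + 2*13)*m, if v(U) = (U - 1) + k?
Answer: -33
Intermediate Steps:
k = -19 (k = -4 - 15 = -19)
m = -3 (m = -3 + 0*(-1) = -3 + 0 = -3)
v(U) = -20 + U (v(U) = (U - 1) - 19 = (-1 + U) - 19 = -20 + U)
(v(-1*(-5)) + 2*13)*m = ((-20 - 1*(-5)) + 2*13)*(-3) = ((-20 + 5) + 26)*(-3) = (-15 + 26)*(-3) = 11*(-3) = -33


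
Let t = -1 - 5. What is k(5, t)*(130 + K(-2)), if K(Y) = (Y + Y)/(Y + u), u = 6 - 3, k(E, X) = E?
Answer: 630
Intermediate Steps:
t = -6
u = 3
K(Y) = 2*Y/(3 + Y) (K(Y) = (Y + Y)/(Y + 3) = (2*Y)/(3 + Y) = 2*Y/(3 + Y))
k(5, t)*(130 + K(-2)) = 5*(130 + 2*(-2)/(3 - 2)) = 5*(130 + 2*(-2)/1) = 5*(130 + 2*(-2)*1) = 5*(130 - 4) = 5*126 = 630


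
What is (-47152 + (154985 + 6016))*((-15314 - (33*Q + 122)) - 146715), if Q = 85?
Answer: -18780075644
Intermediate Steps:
(-47152 + (154985 + 6016))*((-15314 - (33*Q + 122)) - 146715) = (-47152 + (154985 + 6016))*((-15314 - (33*85 + 122)) - 146715) = (-47152 + 161001)*((-15314 - (2805 + 122)) - 146715) = 113849*((-15314 - 1*2927) - 146715) = 113849*((-15314 - 2927) - 146715) = 113849*(-18241 - 146715) = 113849*(-164956) = -18780075644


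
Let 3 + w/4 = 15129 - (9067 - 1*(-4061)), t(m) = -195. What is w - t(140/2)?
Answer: 8187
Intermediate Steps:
w = 7992 (w = -12 + 4*(15129 - (9067 - 1*(-4061))) = -12 + 4*(15129 - (9067 + 4061)) = -12 + 4*(15129 - 1*13128) = -12 + 4*(15129 - 13128) = -12 + 4*2001 = -12 + 8004 = 7992)
w - t(140/2) = 7992 - 1*(-195) = 7992 + 195 = 8187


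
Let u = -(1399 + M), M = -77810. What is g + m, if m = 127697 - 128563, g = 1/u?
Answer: -66171925/76411 ≈ -866.00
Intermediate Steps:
u = 76411 (u = -(1399 - 77810) = -1*(-76411) = 76411)
g = 1/76411 ≈ 1.3087e-5
m = -866
g + m = 1/76411 - 866 = -66171925/76411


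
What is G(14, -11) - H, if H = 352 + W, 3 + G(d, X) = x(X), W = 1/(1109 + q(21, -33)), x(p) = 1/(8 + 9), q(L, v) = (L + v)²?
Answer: -7560619/21301 ≈ -354.94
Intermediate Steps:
x(p) = 1/17
W = 1/1253 (W = 1/(1109 + (21 - 33)²) = 1/(1109 + (-12)²) = 1/(1109 + 144) = 1/1253 ≈ 0.00079808)
G(d, X) = -50/17 (G(d, X) = -3 + 1/17 = -50/17)
H = 441057/1253 (H = 352 + 1/1253 = 441057/1253 ≈ 352.00)
G(14, -11) - H = -50/17 - 1*441057/1253 = -50/17 - 441057/1253 = -7560619/21301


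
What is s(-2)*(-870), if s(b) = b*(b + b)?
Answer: -6960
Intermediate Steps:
s(b) = 2*b**2 (s(b) = b*(2*b) = 2*b**2)
s(-2)*(-870) = (2*(-2)**2)*(-870) = (2*4)*(-870) = 8*(-870) = -6960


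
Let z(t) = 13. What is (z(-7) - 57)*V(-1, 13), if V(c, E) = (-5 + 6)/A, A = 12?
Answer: -11/3 ≈ -3.6667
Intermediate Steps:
V(c, E) = 1/12 (V(c, E) = (-5 + 6)/12 = 1*(1/12) = 1/12)
(z(-7) - 57)*V(-1, 13) = (13 - 57)*(1/12) = -44*1/12 = -11/3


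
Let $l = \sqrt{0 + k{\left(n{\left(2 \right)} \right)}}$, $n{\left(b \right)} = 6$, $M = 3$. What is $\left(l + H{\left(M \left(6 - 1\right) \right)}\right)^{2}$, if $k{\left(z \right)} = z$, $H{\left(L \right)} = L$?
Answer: $\left(15 + \sqrt{6}\right)^{2} \approx 304.48$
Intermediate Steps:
$l = \sqrt{6}$ ($l = \sqrt{0 + 6} = \sqrt{6} \approx 2.4495$)
$\left(l + H{\left(M \left(6 - 1\right) \right)}\right)^{2} = \left(\sqrt{6} + 3 \left(6 - 1\right)\right)^{2} = \left(\sqrt{6} + 3 \cdot 5\right)^{2} = \left(\sqrt{6} + 15\right)^{2} = \left(15 + \sqrt{6}\right)^{2}$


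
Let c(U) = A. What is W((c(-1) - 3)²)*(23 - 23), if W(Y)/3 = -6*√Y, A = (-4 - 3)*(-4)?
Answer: 0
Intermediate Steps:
A = 28 (A = -7*(-4) = 28)
c(U) = 28
W(Y) = -18*√Y (W(Y) = 3*(-6*√Y) = -18*√Y)
W((c(-1) - 3)²)*(23 - 23) = (-18*√((28 - 3)²))*(23 - 23) = -18*√(25²)*0 = -18*√625*0 = -18*25*0 = -450*0 = 0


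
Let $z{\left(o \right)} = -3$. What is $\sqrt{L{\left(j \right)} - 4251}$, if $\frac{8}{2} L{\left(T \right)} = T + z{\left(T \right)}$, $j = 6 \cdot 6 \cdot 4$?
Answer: $\frac{i \sqrt{16863}}{2} \approx 64.929 i$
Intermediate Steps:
$j = 144$ ($j = 36 \cdot 4 = 144$)
$L{\left(T \right)} = - \frac{3}{4} + \frac{T}{4}$ ($L{\left(T \right)} = \frac{T - 3}{4} = \frac{-3 + T}{4} = - \frac{3}{4} + \frac{T}{4}$)
$\sqrt{L{\left(j \right)} - 4251} = \sqrt{\left(- \frac{3}{4} + \frac{1}{4} \cdot 144\right) - 4251} = \sqrt{\left(- \frac{3}{4} + 36\right) - 4251} = \sqrt{\frac{141}{4} - 4251} = \sqrt{- \frac{16863}{4}} = \frac{i \sqrt{16863}}{2}$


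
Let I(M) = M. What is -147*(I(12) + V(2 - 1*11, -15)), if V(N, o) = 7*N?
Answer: 7497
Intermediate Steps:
-147*(I(12) + V(2 - 1*11, -15)) = -147*(12 + 7*(2 - 1*11)) = -147*(12 + 7*(2 - 11)) = -147*(12 + 7*(-9)) = -147*(12 - 63) = -147*(-51) = 7497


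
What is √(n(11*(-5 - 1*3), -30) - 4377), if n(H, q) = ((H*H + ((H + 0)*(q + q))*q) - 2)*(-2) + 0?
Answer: √296939 ≈ 544.92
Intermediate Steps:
n(H, q) = 4 - 2*H² - 4*H*q² (n(H, q) = ((H² + (H*(2*q))*q) - 2)*(-2) + 0 = ((H² + (2*H*q)*q) - 2)*(-2) + 0 = ((H² + 2*H*q²) - 2)*(-2) + 0 = (-2 + H² + 2*H*q²)*(-2) + 0 = (4 - 2*H² - 4*H*q²) + 0 = 4 - 2*H² - 4*H*q²)
√(n(11*(-5 - 1*3), -30) - 4377) = √((4 - 2*121*(-5 - 1*3)² - 4*11*(-5 - 1*3)*(-30)²) - 4377) = √((4 - 2*121*(-5 - 3)² - 4*11*(-5 - 3)*900) - 4377) = √((4 - 2*(11*(-8))² - 4*11*(-8)*900) - 4377) = √((4 - 2*(-88)² - 4*(-88)*900) - 4377) = √((4 - 2*7744 + 316800) - 4377) = √((4 - 15488 + 316800) - 4377) = √(301316 - 4377) = √296939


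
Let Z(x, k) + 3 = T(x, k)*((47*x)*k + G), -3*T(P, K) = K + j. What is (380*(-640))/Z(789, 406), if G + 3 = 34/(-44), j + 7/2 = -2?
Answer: 10700800/88437148023 ≈ 0.00012100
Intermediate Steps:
j = -11/2 (j = -7/2 - 2 = -11/2 ≈ -5.5000)
T(P, K) = 11/6 - K/3 (T(P, K) = -(K - 11/2)/3 = -(-11/2 + K)/3 = 11/6 - K/3)
G = -83/22 (G = -3 + 34/(-44) = -3 + 34*(-1/44) = -3 - 17/22 = -83/22 ≈ -3.7727)
Z(x, k) = -3 + (-83/22 + 47*k*x)*(11/6 - k/3) (Z(x, k) = -3 + (11/6 - k/3)*((47*x)*k - 83/22) = -3 + (11/6 - k/3)*(47*k*x - 83/22) = -3 + (11/6 - k/3)*(-83/22 + 47*k*x) = -3 + (-83/22 + 47*k*x)*(11/6 - k/3))
(380*(-640))/Z(789, 406) = (380*(-640))/(-119/12 + (83/66)*406 - 47/6*406*789*(-11 + 2*406)) = -243200/(-119/12 + 16849/33 - 47/6*406*789*(-11 + 812)) = -243200/(-119/12 + 16849/33 - 47/6*406*789*801) = -243200/(-119/12 + 16849/33 - 2009935683) = -243200/(-88437148023/44) = -243200*(-44/88437148023) = 10700800/88437148023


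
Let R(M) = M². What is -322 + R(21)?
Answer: 119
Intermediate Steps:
-322 + R(21) = -322 + 21² = -322 + 441 = 119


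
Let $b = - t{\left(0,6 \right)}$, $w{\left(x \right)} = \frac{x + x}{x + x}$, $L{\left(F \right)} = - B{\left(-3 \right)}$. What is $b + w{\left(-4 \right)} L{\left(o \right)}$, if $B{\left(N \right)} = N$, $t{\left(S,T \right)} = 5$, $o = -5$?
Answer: $-2$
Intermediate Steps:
$L{\left(F \right)} = 3$ ($L{\left(F \right)} = \left(-1\right) \left(-3\right) = 3$)
$w{\left(x \right)} = 1$ ($w{\left(x \right)} = \frac{2 x}{2 x} = 2 x \frac{1}{2 x} = 1$)
$b = -5$ ($b = \left(-1\right) 5 = -5$)
$b + w{\left(-4 \right)} L{\left(o \right)} = -5 + 1 \cdot 3 = -5 + 3 = -2$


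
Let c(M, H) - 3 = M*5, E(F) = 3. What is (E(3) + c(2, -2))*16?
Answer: 256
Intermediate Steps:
c(M, H) = 3 + 5*M (c(M, H) = 3 + M*5 = 3 + 5*M)
(E(3) + c(2, -2))*16 = (3 + (3 + 5*2))*16 = (3 + (3 + 10))*16 = (3 + 13)*16 = 16*16 = 256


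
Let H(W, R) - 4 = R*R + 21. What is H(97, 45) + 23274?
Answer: 25324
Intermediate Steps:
H(W, R) = 25 + R**2 (H(W, R) = 4 + (R*R + 21) = 4 + (R**2 + 21) = 4 + (21 + R**2) = 25 + R**2)
H(97, 45) + 23274 = (25 + 45**2) + 23274 = (25 + 2025) + 23274 = 2050 + 23274 = 25324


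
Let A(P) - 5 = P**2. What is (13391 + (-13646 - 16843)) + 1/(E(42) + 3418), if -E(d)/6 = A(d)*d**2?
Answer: -320069054445/18719678 ≈ -17098.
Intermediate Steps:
A(P) = 5 + P**2
E(d) = -6*d**2*(5 + d**2) (E(d) = -6*(5 + d**2)*d**2 = -6*d**2*(5 + d**2))
(13391 + (-13646 - 16843)) + 1/(E(42) + 3418) = (13391 + (-13646 - 16843)) + 1/(6*42**2*(-5 - 1*42**2) + 3418) = (13391 - 30489) + 1/(6*1764*(-5 - 1*1764) + 3418) = -17098 + 1/(6*1764*(-5 - 1764) + 3418) = -17098 + 1/(6*1764*(-1769) + 3418) = -17098 + 1/(-18723096 + 3418) = -17098 + 1/(-18719678) = -17098 - 1/18719678 = -320069054445/18719678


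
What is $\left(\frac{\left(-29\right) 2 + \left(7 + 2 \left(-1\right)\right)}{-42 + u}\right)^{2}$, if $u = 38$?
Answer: $\frac{2809}{16} \approx 175.56$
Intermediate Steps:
$\left(\frac{\left(-29\right) 2 + \left(7 + 2 \left(-1\right)\right)}{-42 + u}\right)^{2} = \left(\frac{\left(-29\right) 2 + \left(7 + 2 \left(-1\right)\right)}{-42 + 38}\right)^{2} = \left(\frac{-58 + \left(7 - 2\right)}{-4}\right)^{2} = \left(\left(-58 + 5\right) \left(- \frac{1}{4}\right)\right)^{2} = \left(\left(-53\right) \left(- \frac{1}{4}\right)\right)^{2} = \left(\frac{53}{4}\right)^{2} = \frac{2809}{16}$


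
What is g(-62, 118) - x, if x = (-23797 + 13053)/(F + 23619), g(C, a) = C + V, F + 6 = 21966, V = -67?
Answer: -5868947/45579 ≈ -128.76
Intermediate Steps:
F = 21960 (F = -6 + 21966 = 21960)
g(C, a) = -67 + C (g(C, a) = C - 67 = -67 + C)
x = -10744/45579 (x = (-23797 + 13053)/(21960 + 23619) = -10744/45579 ≈ -0.23572)
g(-62, 118) - x = (-67 - 62) - 1*(-10744/45579) = -129 + 10744/45579 = -5868947/45579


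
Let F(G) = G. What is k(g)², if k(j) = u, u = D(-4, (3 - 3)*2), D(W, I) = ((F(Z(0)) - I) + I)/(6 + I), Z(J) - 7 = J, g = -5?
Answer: 49/36 ≈ 1.3611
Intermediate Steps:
Z(J) = 7 + J
D(W, I) = 7/(6 + I) (D(W, I) = (((7 + 0) - I) + I)/(6 + I) = ((7 - I) + I)/(6 + I) = 7/(6 + I))
u = 7/6 (u = 7/(6 + (3 - 3)*2) = 7/(6 + 0*2) = 7/(6 + 0) = 7/6 ≈ 1.1667)
k(j) = 7/6
k(g)² = (7/6)² = 49/36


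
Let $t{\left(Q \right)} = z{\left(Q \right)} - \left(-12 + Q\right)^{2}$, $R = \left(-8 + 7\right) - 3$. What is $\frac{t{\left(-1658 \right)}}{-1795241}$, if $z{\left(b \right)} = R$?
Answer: $\frac{2788904}{1795241} \approx 1.5535$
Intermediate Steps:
$R = -4$ ($R = -1 - 3 = -4$)
$z{\left(b \right)} = -4$
$t{\left(Q \right)} = -4 - \left(-12 + Q\right)^{2}$
$\frac{t{\left(-1658 \right)}}{-1795241} = \frac{-4 - \left(-12 - 1658\right)^{2}}{-1795241} = \left(-4 - \left(-1670\right)^{2}\right) \left(- \frac{1}{1795241}\right) = \left(-4 - 2788900\right) \left(- \frac{1}{1795241}\right) = \left(-2788904\right) \left(- \frac{1}{1795241}\right) = \frac{2788904}{1795241}$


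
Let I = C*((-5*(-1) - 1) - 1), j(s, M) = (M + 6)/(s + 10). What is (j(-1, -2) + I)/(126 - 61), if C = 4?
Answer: 112/585 ≈ 0.19145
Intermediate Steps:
j(s, M) = (6 + M)/(10 + s)
I = 12 (I = 4*((-5*(-1) - 1) - 1) = 4*((5 - 1) - 1) = 4*(4 - 1) = 4*3 = 12)
(j(-1, -2) + I)/(126 - 61) = ((6 - 2)/(10 - 1) + 12)/(126 - 61) = (4/9 + 12)/65 = ((⅑)*4 + 12)*(1/65) = (4/9 + 12)*(1/65) = (112/9)*(1/65) = 112/585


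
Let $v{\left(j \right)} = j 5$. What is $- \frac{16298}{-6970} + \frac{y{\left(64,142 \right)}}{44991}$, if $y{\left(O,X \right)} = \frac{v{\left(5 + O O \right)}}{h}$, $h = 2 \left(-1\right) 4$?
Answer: $\frac{953864449}{418116360} \approx 2.2813$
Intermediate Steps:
$v{\left(j \right)} = 5 j$
$h = -8$ ($h = \left(-2\right) 4 = -8$)
$y{\left(O,X \right)} = - \frac{25}{8} - \frac{5 O^{2}}{8}$ ($y{\left(O,X \right)} = \frac{5 \left(5 + O O\right)}{-8} = 5 \left(5 + O^{2}\right) \left(- \frac{1}{8}\right) = \left(25 + 5 O^{2}\right) \left(- \frac{1}{8}\right) = - \frac{25}{8} - \frac{5 O^{2}}{8}$)
$- \frac{16298}{-6970} + \frac{y{\left(64,142 \right)}}{44991} = - \frac{16298}{-6970} + \frac{- \frac{25}{8} - \frac{5 \cdot 64^{2}}{8}}{44991} = \left(-16298\right) \left(- \frac{1}{6970}\right) + \left(- \frac{25}{8} - 2560\right) \frac{1}{44991} = \frac{8149}{3485} + \left(- \frac{25}{8} - 2560\right) \frac{1}{44991} = \frac{8149}{3485} - \frac{6835}{119976} = \frac{953864449}{418116360}$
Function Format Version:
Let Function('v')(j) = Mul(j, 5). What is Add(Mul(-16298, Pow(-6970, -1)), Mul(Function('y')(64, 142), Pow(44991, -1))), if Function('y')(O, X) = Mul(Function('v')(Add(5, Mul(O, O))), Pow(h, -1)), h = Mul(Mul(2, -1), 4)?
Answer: Rational(953864449, 418116360) ≈ 2.2813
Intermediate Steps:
Function('v')(j) = Mul(5, j)
h = -8 (h = Mul(-2, 4) = -8)
Function('y')(O, X) = Add(Rational(-25, 8), Mul(Rational(-5, 8), Pow(O, 2))) (Function('y')(O, X) = Mul(Mul(5, Add(5, Mul(O, O))), Pow(-8, -1)) = Mul(Mul(5, Add(5, Pow(O, 2))), Rational(-1, 8)) = Mul(Add(25, Mul(5, Pow(O, 2))), Rational(-1, 8)) = Add(Rational(-25, 8), Mul(Rational(-5, 8), Pow(O, 2))))
Add(Mul(-16298, Pow(-6970, -1)), Mul(Function('y')(64, 142), Pow(44991, -1))) = Add(Mul(-16298, Pow(-6970, -1)), Mul(Add(Rational(-25, 8), Mul(Rational(-5, 8), Pow(64, 2))), Pow(44991, -1))) = Add(Mul(-16298, Rational(-1, 6970)), Mul(Add(Rational(-25, 8), Mul(Rational(-5, 8), 4096)), Rational(1, 44991))) = Add(Rational(8149, 3485), Mul(Add(Rational(-25, 8), -2560), Rational(1, 44991))) = Add(Rational(8149, 3485), Mul(Rational(-20505, 8), Rational(1, 44991))) = Add(Rational(8149, 3485), Rational(-6835, 119976)) = Rational(953864449, 418116360)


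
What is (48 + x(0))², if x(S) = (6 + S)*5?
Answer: 6084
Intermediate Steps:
x(S) = 30 + 5*S
(48 + x(0))² = (48 + (30 + 5*0))² = (48 + (30 + 0))² = (48 + 30)² = 78² = 6084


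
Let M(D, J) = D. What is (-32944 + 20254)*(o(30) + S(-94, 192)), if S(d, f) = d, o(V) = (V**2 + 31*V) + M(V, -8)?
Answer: -22410540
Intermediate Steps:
o(V) = V**2 + 32*V (o(V) = (V**2 + 31*V) + V = V**2 + 32*V)
(-32944 + 20254)*(o(30) + S(-94, 192)) = (-32944 + 20254)*(30*(32 + 30) - 94) = -12690*(30*62 - 94) = -12690*(1860 - 94) = -12690*1766 = -22410540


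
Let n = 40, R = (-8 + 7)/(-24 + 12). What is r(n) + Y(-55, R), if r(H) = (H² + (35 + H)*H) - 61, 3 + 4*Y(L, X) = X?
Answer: 217837/48 ≈ 4538.3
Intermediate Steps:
R = 1/12 (R = -1/(-12) = -1*(-1/12) = 1/12 ≈ 0.083333)
Y(L, X) = -¾ + X/4
r(H) = -61 + H² + H*(35 + H) (r(H) = (H² + H*(35 + H)) - 61 = -61 + H² + H*(35 + H))
r(n) + Y(-55, R) = (-61 + 2*40² + 35*40) + (-¾ + (¼)*(1/12)) = (-61 + 2*1600 + 1400) + (-¾ + 1/48) = (-61 + 3200 + 1400) - 35/48 = 4539 - 35/48 = 217837/48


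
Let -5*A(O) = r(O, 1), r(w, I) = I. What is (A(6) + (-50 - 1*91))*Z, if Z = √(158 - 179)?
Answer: -706*I*√21/5 ≈ -647.06*I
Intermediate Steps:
Z = I*√21 (Z = √(-21) = I*√21 ≈ 4.5826*I)
A(O) = -⅕ (A(O) = -⅕*1 = -⅕)
(A(6) + (-50 - 1*91))*Z = (-⅕ + (-50 - 1*91))*(I*√21) = (-⅕ + (-50 - 91))*(I*√21) = (-⅕ - 141)*(I*√21) = -706*I*√21/5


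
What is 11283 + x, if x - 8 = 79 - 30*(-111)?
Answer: 14700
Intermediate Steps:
x = 3417 (x = 8 + (79 - 30*(-111)) = 8 + (79 + 3330) = 8 + 3409 = 3417)
11283 + x = 11283 + 3417 = 14700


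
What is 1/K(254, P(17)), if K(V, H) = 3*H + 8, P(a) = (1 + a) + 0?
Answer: 1/62 ≈ 0.016129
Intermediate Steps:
P(a) = 1 + a
K(V, H) = 8 + 3*H
1/K(254, P(17)) = 1/(8 + 3*(1 + 17)) = 1/(8 + 3*18) = 1/(8 + 54) = 1/62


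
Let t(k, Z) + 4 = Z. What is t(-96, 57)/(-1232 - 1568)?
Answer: -53/2800 ≈ -0.018929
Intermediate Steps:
t(k, Z) = -4 + Z
t(-96, 57)/(-1232 - 1568) = (-4 + 57)/(-1232 - 1568) = 53/(-2800) = 53*(-1/2800) = -53/2800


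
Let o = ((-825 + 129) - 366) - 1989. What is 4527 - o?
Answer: 7578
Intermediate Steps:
o = -3051 (o = (-696 - 366) - 1989 = -1062 - 1989 = -3051)
4527 - o = 4527 - 1*(-3051) = 4527 + 3051 = 7578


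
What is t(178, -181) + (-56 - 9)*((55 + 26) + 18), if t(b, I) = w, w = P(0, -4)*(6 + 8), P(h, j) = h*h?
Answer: -6435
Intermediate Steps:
P(h, j) = h**2
w = 0 (w = 0**2*(6 + 8) = 0*14 = 0)
t(b, I) = 0
t(178, -181) + (-56 - 9)*((55 + 26) + 18) = 0 + (-56 - 9)*((55 + 26) + 18) = 0 - 65*(81 + 18) = 0 - 65*99 = 0 - 6435 = -6435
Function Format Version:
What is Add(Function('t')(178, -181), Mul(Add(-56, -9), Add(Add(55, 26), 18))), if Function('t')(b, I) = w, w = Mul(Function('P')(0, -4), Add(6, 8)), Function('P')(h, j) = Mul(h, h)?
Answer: -6435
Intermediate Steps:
Function('P')(h, j) = Pow(h, 2)
w = 0 (w = Mul(Pow(0, 2), Add(6, 8)) = Mul(0, 14) = 0)
Function('t')(b, I) = 0
Add(Function('t')(178, -181), Mul(Add(-56, -9), Add(Add(55, 26), 18))) = Add(0, Mul(Add(-56, -9), Add(Add(55, 26), 18))) = Add(0, Mul(-65, Add(81, 18))) = Add(0, Mul(-65, 99)) = Add(0, -6435) = -6435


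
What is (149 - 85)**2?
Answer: 4096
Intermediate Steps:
(149 - 85)**2 = 64**2 = 4096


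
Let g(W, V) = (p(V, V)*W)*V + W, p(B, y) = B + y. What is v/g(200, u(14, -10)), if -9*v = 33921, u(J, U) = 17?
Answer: -3769/115800 ≈ -0.032547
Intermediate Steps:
v = -3769 (v = -⅑*33921 = -3769)
g(W, V) = W + 2*W*V² (g(W, V) = ((V + V)*W)*V + W = ((2*V)*W)*V + W = (2*V*W)*V + W = 2*W*V² + W = W + 2*W*V²)
v/g(200, u(14, -10)) = -3769*1/(200*(1 + 2*17²)) = -3769*1/(200*(1 + 2*289)) = -3769*1/(200*(1 + 578)) = -3769/(200*579) = -3769/115800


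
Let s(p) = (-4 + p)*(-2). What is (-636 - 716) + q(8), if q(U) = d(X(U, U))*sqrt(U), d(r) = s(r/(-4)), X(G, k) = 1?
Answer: -1352 + 17*sqrt(2) ≈ -1328.0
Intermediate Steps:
s(p) = 8 - 2*p
d(r) = 8 + r/2 (d(r) = 8 - 2*r/(-4) = 8 - 2*r*(-1)/4 = 8 - (-1)*r/2 = 8 + r/2)
q(U) = 17*sqrt(U)/2 (q(U) = (8 + (1/2)*1)*sqrt(U) = (8 + 1/2)*sqrt(U) = 17*sqrt(U)/2)
(-636 - 716) + q(8) = (-636 - 716) + 17*sqrt(8)/2 = -1352 + 17*(2*sqrt(2))/2 = -1352 + 17*sqrt(2)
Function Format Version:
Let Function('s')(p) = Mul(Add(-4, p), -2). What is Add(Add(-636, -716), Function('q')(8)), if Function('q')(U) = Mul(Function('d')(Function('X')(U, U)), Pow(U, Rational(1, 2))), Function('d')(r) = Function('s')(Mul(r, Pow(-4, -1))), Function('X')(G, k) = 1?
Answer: Add(-1352, Mul(17, Pow(2, Rational(1, 2)))) ≈ -1328.0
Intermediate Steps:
Function('s')(p) = Add(8, Mul(-2, p))
Function('d')(r) = Add(8, Mul(Rational(1, 2), r)) (Function('d')(r) = Add(8, Mul(-2, Mul(r, Pow(-4, -1)))) = Add(8, Mul(-2, Mul(r, Rational(-1, 4)))) = Add(8, Mul(-2, Mul(Rational(-1, 4), r))) = Add(8, Mul(Rational(1, 2), r)))
Function('q')(U) = Mul(Rational(17, 2), Pow(U, Rational(1, 2))) (Function('q')(U) = Mul(Add(8, Mul(Rational(1, 2), 1)), Pow(U, Rational(1, 2))) = Mul(Add(8, Rational(1, 2)), Pow(U, Rational(1, 2))) = Mul(Rational(17, 2), Pow(U, Rational(1, 2))))
Add(Add(-636, -716), Function('q')(8)) = Add(Add(-636, -716), Mul(Rational(17, 2), Pow(8, Rational(1, 2)))) = Add(-1352, Mul(Rational(17, 2), Mul(2, Pow(2, Rational(1, 2))))) = Add(-1352, Mul(17, Pow(2, Rational(1, 2))))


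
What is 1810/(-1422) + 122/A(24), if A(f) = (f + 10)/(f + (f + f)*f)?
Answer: 50988911/12087 ≈ 4218.5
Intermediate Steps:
A(f) = (10 + f)/(f + 2*f**2) (A(f) = (10 + f)/(f + (2*f)*f) = (10 + f)/(f + 2*f**2))
1810/(-1422) + 122/A(24) = 1810/(-1422) + 122/(((10 + 24)/(24*(1 + 2*24)))) = 1810*(-1/1422) + 122/(((1/24)*34/(1 + 48))) = -905/711 + 122/(((1/24)*34/49)) = -905/711 + 122/(((1/24)*(1/49)*34)) = -905/711 + 122/(17/588) = -905/711 + 122*(588/17) = -905/711 + 71736/17 = 50988911/12087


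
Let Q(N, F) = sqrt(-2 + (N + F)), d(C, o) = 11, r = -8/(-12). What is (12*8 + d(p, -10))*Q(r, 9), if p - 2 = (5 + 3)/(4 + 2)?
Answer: 107*sqrt(69)/3 ≈ 296.27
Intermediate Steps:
p = 10/3 (p = 2 + (5 + 3)/(4 + 2) = 2 + 8/6 = 2 + 8*(1/6) = 2 + 4/3 = 10/3 ≈ 3.3333)
r = 2/3 (r = -8*(-1/12) = 2/3 ≈ 0.66667)
Q(N, F) = sqrt(-2 + F + N) (Q(N, F) = sqrt(-2 + (F + N)) = sqrt(-2 + F + N))
(12*8 + d(p, -10))*Q(r, 9) = (12*8 + 11)*sqrt(-2 + 9 + 2/3) = (96 + 11)*sqrt(23/3) = 107*(sqrt(69)/3) = 107*sqrt(69)/3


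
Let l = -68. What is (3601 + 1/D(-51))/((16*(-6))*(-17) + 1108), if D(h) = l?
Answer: 244867/186320 ≈ 1.3142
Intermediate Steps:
D(h) = -68
(3601 + 1/D(-51))/((16*(-6))*(-17) + 1108) = (3601 + 1/(-68))/((16*(-6))*(-17) + 1108) = (3601 - 1/68)/(-96*(-17) + 1108) = 244867/(68*(1632 + 1108)) = (244867/68)/2740 = (244867/68)*(1/2740) = 244867/186320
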